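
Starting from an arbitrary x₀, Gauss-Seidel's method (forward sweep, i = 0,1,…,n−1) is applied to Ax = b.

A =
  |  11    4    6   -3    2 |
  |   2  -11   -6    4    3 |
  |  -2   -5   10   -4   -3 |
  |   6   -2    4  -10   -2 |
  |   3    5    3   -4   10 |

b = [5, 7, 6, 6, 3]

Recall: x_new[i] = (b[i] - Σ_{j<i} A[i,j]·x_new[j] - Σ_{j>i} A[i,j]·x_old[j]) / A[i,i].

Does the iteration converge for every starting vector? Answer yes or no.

yes

Write A = D+L+U with D = diag(11, -11, 10, -10, 10).
T_GS = -(D+L)⁻¹U: row 0 first, T[0,3] = -(-3)/(11) = +0.2727; later rows by forward substitution.
  T[0,:] = [+0.0000 -0.3636 -0.5455 +0.2727 -0.1818]
  T[1,:] = [+0.0000 -0.0661 -0.6446 +0.4132 +0.2397]
  T[2,:] = [+0.0000 -0.1058 -0.4314 +0.6612 +0.3835]
  T[3,:] = [+0.0000 -0.2473 -0.3709 +0.3455 -0.2036]
  T[4,:] = [+0.0000 +0.0750 +0.4670 -0.3486 -0.2618]
|eigenvalues of T|: 0.6469, 0.2158, 0.2158, 0.1580, 0.0000.
spectral radius ρ = 0.6469; 0.6469 < 1: convergent.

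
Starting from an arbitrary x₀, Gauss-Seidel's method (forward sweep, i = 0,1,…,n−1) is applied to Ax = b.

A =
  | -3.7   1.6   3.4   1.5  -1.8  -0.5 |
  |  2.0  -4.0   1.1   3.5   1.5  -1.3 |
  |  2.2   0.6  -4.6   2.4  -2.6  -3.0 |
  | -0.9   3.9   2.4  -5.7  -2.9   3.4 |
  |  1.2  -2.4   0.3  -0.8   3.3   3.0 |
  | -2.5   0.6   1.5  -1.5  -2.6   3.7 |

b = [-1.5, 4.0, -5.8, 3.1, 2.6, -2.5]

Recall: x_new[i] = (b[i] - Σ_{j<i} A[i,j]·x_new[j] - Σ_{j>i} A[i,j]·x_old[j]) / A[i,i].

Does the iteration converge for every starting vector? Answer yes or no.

no

Split A = D + L + U, D = diag(-3.7, -4, -4.6, -5.7, 3.3, 3.7).
Gauss-Seidel: T = -(D+L)⁻¹U, row 0 first, T[0,4] = -(-1.8)/(-3.7) = -0.4865; later rows by forward substitution.
  T[0,:] = [+0.0000  +0.4324  +0.9189  +0.4054  -0.4865  -0.1351]
  T[1,:] = [+0.0000  +0.2162  +0.7345  +1.0777  +0.1318  -0.3926]
  T[2,:] = [+0.0000  +0.2350  +0.5353  +0.8562  -0.7807  -0.7680]
  T[3,:] = [+0.0000  +0.1786  +0.5828  +1.0339  -0.6705  +0.0259]
  T[4,:] = [+0.0000  +0.0219  +0.2926  +0.8092  +0.1811  -1.0694]
  T[5,:] = [+0.0000  +0.2497  +0.7267  +0.7398  -0.1781  -0.4573]
|roots of det(T-λI)|: 1.3906, 0.7116, 0.7116, 0.1659, 0.1659, 0.0000.
ρ(T) = max|λ| = 1.3906; 1.3906 > 1, so it fails to converge.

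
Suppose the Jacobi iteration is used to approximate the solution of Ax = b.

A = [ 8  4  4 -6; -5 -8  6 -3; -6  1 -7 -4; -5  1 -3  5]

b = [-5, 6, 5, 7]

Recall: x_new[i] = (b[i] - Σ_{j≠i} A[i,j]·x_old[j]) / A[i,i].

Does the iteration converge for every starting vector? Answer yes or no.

no

Split A = D + L + U, D = diag(8, -8, -7, 5).
Jacobi T = -D⁻¹(L+U): T[1,0] = -(-5)/(-8) = -0.6250; T[1,1] = 0.
  T[0,:] = [+0.0000  -0.5000  -0.5000  +0.7500]
  T[1,:] = [-0.6250  +0.0000  +0.7500  -0.3750]
  T[2,:] = [-0.8571  +0.1429  +0.0000  -0.5714]
  T[3,:] = [+1.0000  -0.2000  +0.6000  +0.0000]
|roots of det(T-λI)|: 1.3747, 0.9787, 0.4146, 0.4146.
ρ = 1.3747; 1.3747 > 1: divergent.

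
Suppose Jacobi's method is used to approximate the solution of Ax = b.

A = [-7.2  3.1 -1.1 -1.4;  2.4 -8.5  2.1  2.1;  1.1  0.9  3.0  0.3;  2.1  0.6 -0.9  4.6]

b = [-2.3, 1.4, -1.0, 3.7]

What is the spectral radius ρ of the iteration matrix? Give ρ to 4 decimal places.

0.5346

Diagonal D = diag(-7.2, -8.5, 3, 4.6); L, U strict lower/upper.
Jacobi: T = -D⁻¹(L+U), T[2,0] = -(1.1)/(3) = -0.3667; T[2,2] = 0.
  T[0,:] = [+0.0000  +0.4306  -0.1528  -0.1944]
  T[1,:] = [+0.2824  +0.0000  +0.2471  +0.2471]
  T[2,:] = [-0.3667  -0.3000  +0.0000  -0.1000]
  T[3,:] = [-0.4565  -0.1304  +0.1957  +0.0000]
eigenvalue magnitudes: 0.5346, 0.3487, 0.3487, 0.0489.
ρ = 0.5346; 0.5346 < 1 ⇒ converges.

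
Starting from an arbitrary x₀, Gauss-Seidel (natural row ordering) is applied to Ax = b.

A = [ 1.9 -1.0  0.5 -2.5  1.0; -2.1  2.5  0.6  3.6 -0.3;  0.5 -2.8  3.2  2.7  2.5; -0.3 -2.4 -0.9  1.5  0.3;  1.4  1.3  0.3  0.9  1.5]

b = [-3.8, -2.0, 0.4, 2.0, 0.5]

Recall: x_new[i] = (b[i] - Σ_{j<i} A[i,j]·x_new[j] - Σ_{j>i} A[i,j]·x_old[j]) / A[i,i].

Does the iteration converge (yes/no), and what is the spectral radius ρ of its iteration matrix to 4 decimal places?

no, ρ = 1.6820

Let D = diag(1.9, 2.5, 3.2, 1.5, 1.5); L, U the strict triangles.
T_GS = -(D+L)⁻¹U: row 0 first, T[0,3] = -(-2.5)/(1.9) = +1.3158; later rows by forward substitution.
  T[0,:] = [+0.0000  +0.5263  -0.2632  +1.3158  -0.5263]
  T[1,:] = [+0.0000  +0.4421  -0.4611  -0.3347  -0.3221]
  T[2,:] = [+0.0000  +0.3046  -0.3623  -1.3422  -0.9809]
  T[3,:] = [+0.0000  +0.9954  -1.0077  -1.0778  -1.4091]
  T[4,:] = [+0.0000  -1.5325  +1.3223  -0.0229  +1.8120]
|eigenvalues of T|: 1.6820, 1.3823, 0.4972, 0.0172, 0.0000.
ρ(T) = max|λ| = 1.6820; 1.6820 > 1 ⇒ diverges.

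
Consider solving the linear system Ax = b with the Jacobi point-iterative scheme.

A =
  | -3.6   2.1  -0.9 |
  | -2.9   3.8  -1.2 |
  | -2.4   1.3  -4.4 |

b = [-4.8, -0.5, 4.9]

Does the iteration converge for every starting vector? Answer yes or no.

Split A = D + L + U, D = diag(-3.6, 3.8, -4.4).
Jacobi: T = -D⁻¹(L+U), T[1,0] = -(-2.9)/(3.8) = +0.7632; T[1,1] = 0.
  T[0,:] = [+0.0000 +0.5833 -0.2500]
  T[1,:] = [+0.7632 +0.0000 +0.3158]
  T[2,:] = [-0.5455 +0.2955 +0.0000]
moduli |λ_i(T)| = 0.9195, 0.6617, 0.2578.
ρ(T) = max|λ| = 0.9195; 0.9195 < 1, so it converges for any x₀.

yes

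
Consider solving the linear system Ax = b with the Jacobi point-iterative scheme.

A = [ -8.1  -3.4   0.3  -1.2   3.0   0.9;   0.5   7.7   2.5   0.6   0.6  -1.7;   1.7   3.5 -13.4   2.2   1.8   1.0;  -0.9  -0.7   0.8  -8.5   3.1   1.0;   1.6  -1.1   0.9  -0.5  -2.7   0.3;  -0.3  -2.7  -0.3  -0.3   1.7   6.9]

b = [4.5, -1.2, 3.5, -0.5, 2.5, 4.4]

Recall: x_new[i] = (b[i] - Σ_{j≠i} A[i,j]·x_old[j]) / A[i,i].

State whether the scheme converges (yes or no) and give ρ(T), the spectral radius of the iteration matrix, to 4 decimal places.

Write A = D+L+U with D = diag(-8.1, 7.7, -13.4, -8.5, -2.7, 6.9).
T_J = -D⁻¹(L+U): T[5,3] = -(-0.3)/(6.9) = +0.0435; T[5,5] = 0.
  T[0,:] = [+0.0000  -0.4198  +0.0370  -0.1481  +0.3704  +0.1111]
  T[1,:] = [-0.0649  +0.0000  -0.3247  -0.0779  -0.0779  +0.2208]
  T[2,:] = [+0.1269  +0.2612  +0.0000  +0.1642  +0.1343  +0.0746]
  T[3,:] = [-0.1059  -0.0824  +0.0941  +0.0000  +0.3647  +0.1176]
  T[4,:] = [+0.5926  -0.4074  +0.3333  -0.1852  +0.0000  +0.1111]
  T[5,:] = [+0.0435  +0.3913  +0.0435  +0.0435  -0.2464  +0.0000]
|λ(T)| sorted: 0.6128, 0.3883, 0.2908, 0.2908, 0.1534, 0.1534.
spectral radius ρ = 0.6128; 0.6128 < 1: convergent.

yes, ρ = 0.6128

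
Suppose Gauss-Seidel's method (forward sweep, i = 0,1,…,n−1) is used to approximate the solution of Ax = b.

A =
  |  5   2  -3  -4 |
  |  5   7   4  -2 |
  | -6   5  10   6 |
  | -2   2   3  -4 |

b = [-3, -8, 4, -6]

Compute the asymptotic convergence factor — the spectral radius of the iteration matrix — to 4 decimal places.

1.2434

Let D = diag(5, 7, 10, -4); L, U the strict triangles.
T_GS = -(D+L)⁻¹U: row 0 first, T[0,2] = -(-3)/(5) = +0.6000; later rows by forward substitution.
  T[0,:] = [+0.0000 -0.4000 +0.6000 +0.8000]
  T[1,:] = [+0.0000 +0.2857 -1.0000 -0.2857]
  T[2,:] = [+0.0000 -0.3829 +0.8600 +0.0229]
  T[3,:] = [+0.0000 +0.0557 -0.1550 -0.5257]
eigenvalue magnitudes: 1.2434, 0.5167, 0.1067, 0.0000.
ρ = 1.2434; 1.2434 > 1, so it fails to converge.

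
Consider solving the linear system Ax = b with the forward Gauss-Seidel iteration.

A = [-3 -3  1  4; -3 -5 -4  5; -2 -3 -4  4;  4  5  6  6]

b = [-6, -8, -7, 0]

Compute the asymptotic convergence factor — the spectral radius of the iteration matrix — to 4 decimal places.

Diagonal D = diag(-3, -5, -4, 6); L, U strict lower/upper.
GS T = -(D+L)⁻¹U: row 0 first, T[0,2] = -(1)/(-3) = +0.3333; later rows by forward substitution.
  T[0,:] = [+0.0000  -1.0000  +0.3333  +1.3333]
  T[1,:] = [+0.0000  +0.6000  -1.0000  +0.2000]
  T[2,:] = [+0.0000  +0.0500  +0.5833  +0.1833]
  T[3,:] = [+0.0000  +0.1167  +0.0278  -1.2389]
moduli |λ_i(T)| = 1.2600, 0.6506, 0.6506, 0.0000.
ρ = 1.2600; 1.2600 > 1: divergent.

1.2600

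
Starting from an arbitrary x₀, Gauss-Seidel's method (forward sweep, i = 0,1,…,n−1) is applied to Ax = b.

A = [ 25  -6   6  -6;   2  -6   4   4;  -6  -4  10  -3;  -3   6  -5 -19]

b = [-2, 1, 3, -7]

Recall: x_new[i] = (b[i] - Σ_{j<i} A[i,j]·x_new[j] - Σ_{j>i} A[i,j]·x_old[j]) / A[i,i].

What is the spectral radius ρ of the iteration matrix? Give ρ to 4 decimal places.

0.5255

Write A = D+L+U with D = diag(25, -6, 10, -19).
T_GS = -(D+L)⁻¹U: row 0 first, T[0,3] = -(-6)/(25) = +0.2400; later rows by forward substitution.
  T[0,:] = [+0.0000 +0.2400 -0.2400 +0.2400]
  T[1,:] = [+0.0000 +0.0800 +0.5867 +0.7467]
  T[2,:] = [+0.0000 +0.1760 +0.0907 +0.7427]
  T[3,:] = [+0.0000 -0.0589 +0.1993 +0.0025]
eigenvalue magnitudes: 0.5255, 0.3894, 0.0370, 0.0000.
ρ(T) = max|λ| = 0.5255; 0.5255 < 1: convergent.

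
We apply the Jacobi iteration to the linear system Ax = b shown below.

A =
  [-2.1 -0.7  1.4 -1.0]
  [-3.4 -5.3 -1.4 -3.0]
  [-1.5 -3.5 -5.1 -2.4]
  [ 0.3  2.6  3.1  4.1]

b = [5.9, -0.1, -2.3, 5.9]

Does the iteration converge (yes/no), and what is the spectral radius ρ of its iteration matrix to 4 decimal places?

Diagonal D = diag(-2.1, -5.3, -5.1, 4.1); L, U strict lower/upper.
T_J = -D⁻¹(L+U): T[0,3] = -(-1)/(-2.1) = -0.4762; T[0,0] = 0.
  T[0,:] = [+0.0000 -0.3333 +0.6667 -0.4762]
  T[1,:] = [-0.6415 +0.0000 -0.2642 -0.5660]
  T[2,:] = [-0.2941 -0.6863 +0.0000 -0.4706]
  T[3,:] = [-0.0732 -0.6341 -0.7561 +0.0000]
|eigenvalues of T|: 1.1580, 0.7322, 0.2839, 0.2839.
spectral radius ρ = 1.1580; 1.1580 > 1: divergent.

no, ρ = 1.1580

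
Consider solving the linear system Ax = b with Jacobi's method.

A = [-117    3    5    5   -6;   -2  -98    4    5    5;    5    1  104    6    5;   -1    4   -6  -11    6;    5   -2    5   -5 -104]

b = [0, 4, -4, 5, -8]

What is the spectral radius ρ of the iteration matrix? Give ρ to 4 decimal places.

0.1863

Split A = D + L + U, D = diag(-117, -98, 104, -11, -104).
T_J = -D⁻¹(L+U): T[4,3] = -(-5)/(-104) = -0.0481; T[4,4] = 0.
  T[0,:] = [+0.0000, +0.0256, +0.0427, +0.0427, -0.0513]
  T[1,:] = [-0.0204, +0.0000, +0.0408, +0.0510, +0.0510]
  T[2,:] = [-0.0481, -0.0096, +0.0000, -0.0577, -0.0481]
  T[3,:] = [-0.0909, +0.3636, -0.5455, +0.0000, +0.5455]
  T[4,:] = [+0.0481, -0.0192, +0.0481, -0.0481, +0.0000]
|λ(T)| sorted: 0.1863, 0.1170, 0.1170, 0.0845, 0.0845.
ρ(T) = max|λ| = 0.1863; 0.1863 < 1 ⇒ converges.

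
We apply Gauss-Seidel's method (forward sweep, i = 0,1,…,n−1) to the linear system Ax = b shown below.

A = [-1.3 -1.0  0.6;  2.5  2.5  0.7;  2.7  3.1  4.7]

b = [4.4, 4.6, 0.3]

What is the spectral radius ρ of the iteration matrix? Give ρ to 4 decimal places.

0.8471

Write A = D+L+U with D = diag(-1.3, 2.5, 4.7).
Gauss-Seidel: T = -(D+L)⁻¹U, row 0 first, T[0,2] = -(0.6)/(-1.3) = +0.4615; later rows by forward substitution.
  T[0,:] = [+0.0000 -0.7692 +0.4615]
  T[1,:] = [+0.0000 +0.7692 -0.7415]
  T[2,:] = [+0.0000 -0.0655 +0.2240]
|λ(T)| sorted: 0.8471, 0.1461, 0.0000.
spectral radius ρ = 0.8471; 0.8471 < 1, so it converges for any x₀.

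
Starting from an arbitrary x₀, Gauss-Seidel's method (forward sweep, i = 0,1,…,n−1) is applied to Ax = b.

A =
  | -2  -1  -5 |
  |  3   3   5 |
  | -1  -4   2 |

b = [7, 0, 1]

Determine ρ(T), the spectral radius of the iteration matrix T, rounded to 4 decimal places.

1.2500

Write A = D+L+U with D = diag(-2, 3, 2).
T_GS = -(D+L)⁻¹U: row 0 first, T[0,2] = -(-5)/(-2) = -2.5000; later rows by forward substitution.
  T[0,:] = [+0.0000, -0.5000, -2.5000]
  T[1,:] = [+0.0000, +0.5000, +0.8333]
  T[2,:] = [+0.0000, +0.7500, +0.4167]
|λ(T)| sorted: 1.2500, 0.3333, 0.0000.
spectral radius ρ = 1.2500; 1.2500 > 1, so it fails to converge.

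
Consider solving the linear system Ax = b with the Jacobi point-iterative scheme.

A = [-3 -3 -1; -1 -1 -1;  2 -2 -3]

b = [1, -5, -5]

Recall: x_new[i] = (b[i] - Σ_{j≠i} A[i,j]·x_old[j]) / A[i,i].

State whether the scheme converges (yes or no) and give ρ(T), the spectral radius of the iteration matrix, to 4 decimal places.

Let D = diag(-3, -1, -3); L, U the strict triangles.
Jacobi T = -D⁻¹(L+U): T[0,2] = -(-1)/(-3) = -0.3333; T[0,0] = 0.
  T[0,:] = [+0.0000  -1.0000  -0.3333]
  T[1,:] = [-1.0000  +0.0000  -1.0000]
  T[2,:] = [+0.6667  -0.6667  +0.0000]
|roots of det(T-λI)|: 1.3333, 1.0000, 0.3333.
ρ = 1.3333; 1.3333 > 1: divergent.

no, ρ = 1.3333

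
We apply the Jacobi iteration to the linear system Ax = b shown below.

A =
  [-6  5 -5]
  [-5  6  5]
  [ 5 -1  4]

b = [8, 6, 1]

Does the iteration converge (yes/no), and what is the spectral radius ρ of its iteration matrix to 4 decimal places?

no, ρ = 1.4201

Diagonal D = diag(-6, 6, 4); L, U strict lower/upper.
Jacobi: T = -D⁻¹(L+U), T[1,0] = -(-5)/(6) = +0.8333; T[1,1] = 0.
  T[0,:] = [+0.0000 +0.8333 -0.8333]
  T[1,:] = [+0.8333 +0.0000 -0.8333]
  T[2,:] = [-1.2500 +0.2500 +0.0000]
|roots of det(T-λI)|: 1.4201, 0.8333, 0.5868.
ρ(T) = max|λ| = 1.4201; 1.4201 > 1: divergent.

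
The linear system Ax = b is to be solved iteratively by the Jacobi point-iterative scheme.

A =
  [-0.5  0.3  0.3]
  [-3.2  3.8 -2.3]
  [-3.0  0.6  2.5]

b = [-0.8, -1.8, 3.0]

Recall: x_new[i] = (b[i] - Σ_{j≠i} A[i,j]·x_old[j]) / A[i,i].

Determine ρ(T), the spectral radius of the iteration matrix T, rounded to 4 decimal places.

1.1622

A = D + L + U where D = diag(-0.5, 3.8, 2.5).
Jacobi T = -D⁻¹(L+U): T[1,2] = -(-2.3)/(3.8) = +0.6053; T[1,1] = 0.
  T[0,:] = [+0.0000  +0.6000  +0.6000]
  T[1,:] = [+0.8421  +0.0000  +0.6053]
  T[2,:] = [+1.2000  -0.2400  +0.0000]
|roots of det(T-λI)|: 1.1622, 0.8400, 0.3222.
ρ(T) = max|λ| = 1.1622; 1.1622 > 1, so it fails to converge.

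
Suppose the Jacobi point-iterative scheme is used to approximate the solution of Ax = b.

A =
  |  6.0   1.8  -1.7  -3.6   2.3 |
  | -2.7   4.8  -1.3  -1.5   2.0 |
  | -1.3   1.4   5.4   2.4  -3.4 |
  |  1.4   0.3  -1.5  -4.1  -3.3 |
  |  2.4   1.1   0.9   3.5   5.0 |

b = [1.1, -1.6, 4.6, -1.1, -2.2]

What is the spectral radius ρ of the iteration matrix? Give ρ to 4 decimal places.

Let D = diag(6, 4.8, 5.4, -4.1, 5); L, U the strict triangles.
T_J = -D⁻¹(L+U): T[0,2] = -(-1.7)/(6) = +0.2833; T[0,0] = 0.
  T[0,:] = [+0.0000 -0.3000 +0.2833 +0.6000 -0.3833]
  T[1,:] = [+0.5625 +0.0000 +0.2708 +0.3125 -0.4167]
  T[2,:] = [+0.2407 -0.2593 +0.0000 -0.4444 +0.6296]
  T[3,:] = [+0.3415 +0.0732 -0.3659 +0.0000 -0.8049]
  T[4,:] = [-0.4800 -0.2200 -0.1800 -0.7000 +0.0000]
|λ(T)| sorted: 1.1278, 0.7747, 0.5875, 0.4367, 0.4367.
ρ(T) = max|λ| = 1.1278; 1.1278 > 1, so it fails to converge.

1.1278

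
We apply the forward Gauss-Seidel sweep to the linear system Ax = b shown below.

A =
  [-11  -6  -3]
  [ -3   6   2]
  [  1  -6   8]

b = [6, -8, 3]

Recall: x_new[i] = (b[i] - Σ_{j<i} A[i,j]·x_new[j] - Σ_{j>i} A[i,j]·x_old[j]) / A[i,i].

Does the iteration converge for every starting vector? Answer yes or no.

yes

Let D = diag(-11, 6, 8); L, U the strict triangles.
T_GS = -(D+L)⁻¹U: row 0 first, T[0,1] = -(-6)/(-11) = -0.5455; later rows by forward substitution.
  T[0,:] = [+0.0000  -0.5455  -0.2727]
  T[1,:] = [+0.0000  -0.2727  -0.4697]
  T[2,:] = [+0.0000  -0.1364  -0.3182]
eigenvalue magnitudes: 0.5496, 0.0414, 0.0000.
ρ = 0.5496; 0.5496 < 1 ⇒ converges.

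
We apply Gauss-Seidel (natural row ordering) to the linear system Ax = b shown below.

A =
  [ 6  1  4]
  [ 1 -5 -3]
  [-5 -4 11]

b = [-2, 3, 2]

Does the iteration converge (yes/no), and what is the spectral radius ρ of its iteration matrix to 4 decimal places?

Diagonal D = diag(6, -5, 11); L, U strict lower/upper.
T_GS = -(D+L)⁻¹U: row 0 first, T[0,2] = -(4)/(6) = -0.6667; later rows by forward substitution.
  T[0,:] = [+0.0000  -0.1667  -0.6667]
  T[1,:] = [+0.0000  -0.0333  -0.7333]
  T[2,:] = [+0.0000  -0.0879  -0.5697]
|roots of det(T-λI)|: 0.6708, 0.0678, 0.0000.
ρ = 0.6708; 0.6708 < 1: convergent.

yes, ρ = 0.6708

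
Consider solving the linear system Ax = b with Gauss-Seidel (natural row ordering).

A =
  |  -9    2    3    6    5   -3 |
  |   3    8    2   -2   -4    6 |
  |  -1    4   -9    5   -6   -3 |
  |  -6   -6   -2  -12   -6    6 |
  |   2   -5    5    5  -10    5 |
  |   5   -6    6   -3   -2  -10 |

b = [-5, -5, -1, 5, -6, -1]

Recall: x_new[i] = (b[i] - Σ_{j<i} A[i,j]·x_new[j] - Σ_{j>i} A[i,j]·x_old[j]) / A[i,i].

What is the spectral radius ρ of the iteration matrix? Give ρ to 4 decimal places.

Write A = D+L+U with D = diag(-9, 8, -9, -12, -10, -10).
Gauss-Seidel: T = -(D+L)⁻¹U, row 0 first, T[0,1] = -(2)/(-9) = +0.2222; later rows by forward substitution.
  T[0,:] = [+0.0000 +0.2222 +0.3333 +0.6667 +0.5556 -0.3333]
  T[1,:] = [+0.0000 -0.0833 -0.3750 +0.0000 +0.2917 -0.6250]
  T[2,:] = [+0.0000 -0.0617 -0.2037 +0.4815 -0.5988 -0.5741]
  T[3,:] = [+0.0000 -0.0592 +0.0548 -0.4136 -0.8238 +1.0748]
  T[4,:] = [+0.0000 +0.0257 +0.1797 +0.1673 -0.7460 +0.9962]
  T[5,:] = [+0.0000 +0.1367 +0.2171 +0.7128 +0.1399 -0.6578]
|roots of det(T-λI)|: 1.6472, 0.5562, 0.5562, 0.3184, 0.0238, 0.0000.
ρ(T) = max|λ| = 1.6472; 1.6472 > 1, so it fails to converge.

1.6472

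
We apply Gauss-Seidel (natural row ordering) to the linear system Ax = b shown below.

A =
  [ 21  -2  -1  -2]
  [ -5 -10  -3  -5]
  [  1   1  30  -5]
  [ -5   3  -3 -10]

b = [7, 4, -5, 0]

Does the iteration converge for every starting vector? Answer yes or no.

yes

Diagonal D = diag(21, -10, 30, -10); L, U strict lower/upper.
Gauss-Seidel: T = -(D+L)⁻¹U, row 0 first, T[0,3] = -(-2)/(21) = +0.0952; later rows by forward substitution.
  T[0,:] = [+0.0000, +0.0952, +0.0476, +0.0952]
  T[1,:] = [+0.0000, -0.0476, -0.3238, -0.5476]
  T[2,:] = [+0.0000, -0.0016, +0.0092, +0.1817]
  T[3,:] = [+0.0000, -0.0614, -0.1237, -0.2664]
|eigenvalues of T|: 0.2814, 0.1044, 0.0810, 0.0000.
ρ = 0.2814; 0.2814 < 1: convergent.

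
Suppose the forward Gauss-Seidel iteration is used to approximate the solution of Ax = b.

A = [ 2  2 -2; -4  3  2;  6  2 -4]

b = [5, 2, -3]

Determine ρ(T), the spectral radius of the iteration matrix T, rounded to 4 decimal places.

Let D = diag(2, 3, -4); L, U the strict triangles.
T_GS = -(D+L)⁻¹U: row 0 first, T[0,1] = -(2)/(2) = -1.0000; later rows by forward substitution.
  T[0,:] = [+0.0000, -1.0000, +1.0000]
  T[1,:] = [+0.0000, -1.3333, +0.6667]
  T[2,:] = [+0.0000, -2.1667, +1.8333]
moduli |λ_i(T)| = 1.2808, 0.7808, 0.0000.
ρ = 1.2808; 1.2808 > 1: divergent.

1.2808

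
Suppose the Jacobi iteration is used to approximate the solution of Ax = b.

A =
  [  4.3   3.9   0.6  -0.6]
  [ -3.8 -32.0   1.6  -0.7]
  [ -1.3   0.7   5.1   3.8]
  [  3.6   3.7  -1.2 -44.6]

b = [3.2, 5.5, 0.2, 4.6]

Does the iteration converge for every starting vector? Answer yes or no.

yes

Write A = D+L+U with D = diag(4.3, -32, 5.1, -44.6).
Jacobi: T = -D⁻¹(L+U), T[0,2] = -(0.6)/(4.3) = -0.1395; T[0,0] = 0.
  T[0,:] = [+0.0000 -0.9070 -0.1395 +0.1395]
  T[1,:] = [-0.1187 +0.0000 +0.0500 -0.0219]
  T[2,:] = [+0.2549 -0.1373 +0.0000 -0.7451]
  T[3,:] = [+0.0807 +0.0830 -0.0269 +0.0000]
|eigenvalues of T|: 0.3428, 0.1954, 0.1954, 0.0402.
ρ(T) = max|λ| = 0.3428; 0.3428 < 1, so it converges for any x₀.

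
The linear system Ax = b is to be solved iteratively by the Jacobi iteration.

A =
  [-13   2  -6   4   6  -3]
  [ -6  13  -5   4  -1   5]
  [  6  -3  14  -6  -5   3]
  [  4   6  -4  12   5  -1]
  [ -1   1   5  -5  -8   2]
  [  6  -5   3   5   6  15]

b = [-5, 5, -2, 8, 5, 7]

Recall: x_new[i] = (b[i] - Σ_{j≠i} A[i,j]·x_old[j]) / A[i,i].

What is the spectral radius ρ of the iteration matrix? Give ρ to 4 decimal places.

A = D + L + U where D = diag(-13, 13, 14, 12, -8, 15).
Jacobi T = -D⁻¹(L+U): T[2,3] = -(-6)/(14) = +0.4286; T[2,2] = 0.
  T[0,:] = [+0.0000 +0.1538 -0.4615 +0.3077 +0.4615 -0.2308]
  T[1,:] = [+0.4615 +0.0000 +0.3846 -0.3077 +0.0769 -0.3846]
  T[2,:] = [-0.4286 +0.2143 +0.0000 +0.4286 +0.3571 -0.2143]
  T[3,:] = [-0.3333 -0.5000 +0.3333 +0.0000 -0.4167 +0.0833]
  T[4,:] = [-0.1250 +0.1250 +0.6250 -0.6250 +0.0000 +0.2500]
  T[5,:] = [-0.4000 +0.3333 -0.2000 -0.3333 -0.4000 +0.0000]
eigenvalue magnitudes: 1.1681, 0.6533, 0.6533, 0.5503, 0.5503, 0.3003.
spectral radius ρ = 1.1681; 1.1681 > 1 ⇒ diverges.

1.1681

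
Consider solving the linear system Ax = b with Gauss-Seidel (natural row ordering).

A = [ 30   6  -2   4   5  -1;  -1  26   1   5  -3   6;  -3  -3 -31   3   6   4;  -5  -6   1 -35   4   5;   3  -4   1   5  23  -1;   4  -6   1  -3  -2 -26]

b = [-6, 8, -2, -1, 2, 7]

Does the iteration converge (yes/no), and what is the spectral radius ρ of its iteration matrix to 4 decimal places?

A = D + L + U where D = diag(30, 26, -31, -35, 23, -26).
T_GS = -(D+L)⁻¹U: row 0 first, T[0,2] = -(-2)/(30) = +0.0667; later rows by forward substitution.
  T[0,:] = [+0.0000, -0.2000, +0.0667, -0.1333, -0.1667, +0.0333]
  T[1,:] = [+0.0000, -0.0077, -0.0359, -0.1974, +0.1090, -0.2295]
  T[2,:] = [+0.0000, +0.0201, -0.0030, +0.1288, +0.1991, +0.1480]
  T[3,:] = [+0.0000, +0.0305, -0.0035, +0.0566, +0.1251, +0.1817]
  T[4,:] = [+0.0000, +0.0173, -0.0141, -0.0348, +0.0048, -0.0467]
  T[5,:] = [+0.0000, -0.0331, +0.0199, +0.0262, -0.0579, +0.0464]
eigenvalue magnitudes: 0.1657, 0.0798, 0.0798, 0.0348, 0.0155, 0.0000.
ρ = 0.1657; 0.1657 < 1, so it converges for any x₀.

yes, ρ = 0.1657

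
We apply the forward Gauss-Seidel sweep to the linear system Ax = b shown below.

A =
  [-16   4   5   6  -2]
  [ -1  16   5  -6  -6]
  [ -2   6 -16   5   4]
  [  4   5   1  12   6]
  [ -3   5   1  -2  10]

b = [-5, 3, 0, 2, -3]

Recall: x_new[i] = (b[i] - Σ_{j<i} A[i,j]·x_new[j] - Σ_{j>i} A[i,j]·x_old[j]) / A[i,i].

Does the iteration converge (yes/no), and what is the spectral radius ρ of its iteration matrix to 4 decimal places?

Diagonal D = diag(-16, 16, -16, 12, 10); L, U strict lower/upper.
T_GS = -(D+L)⁻¹U: row 0 first, T[0,2] = -(5)/(-16) = +0.3125; later rows by forward substitution.
  T[0,:] = [+0.0000 +0.2500 +0.3125 +0.3750 -0.1250]
  T[1,:] = [+0.0000 +0.0156 -0.2930 +0.3984 +0.3672]
  T[2,:] = [+0.0000 -0.0254 -0.1489 +0.4150 +0.4033]
  T[3,:] = [+0.0000 -0.0877 +0.0303 -0.3256 -0.6449]
  T[4,:] = [+0.0000 +0.0522 +0.2612 -0.1933 -0.3904]
eigenvalue magnitudes: 0.9205, 0.2278, 0.2278, 0.0766, 0.0000.
ρ = 0.9205; 0.9205 < 1: convergent.

yes, ρ = 0.9205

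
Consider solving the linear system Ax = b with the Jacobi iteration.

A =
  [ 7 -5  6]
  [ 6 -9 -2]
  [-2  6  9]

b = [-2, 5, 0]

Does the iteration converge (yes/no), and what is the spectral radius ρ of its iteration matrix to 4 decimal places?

Let D = diag(7, -9, 9); L, U the strict triangles.
T_J = -D⁻¹(L+U): T[2,1] = -(6)/(9) = -0.6667; T[2,2] = 0.
  T[0,:] = [+0.0000, +0.7143, -0.8571]
  T[1,:] = [+0.6667, +0.0000, -0.2222]
  T[2,:] = [+0.2222, -0.6667, +0.0000]
|roots of det(T-λI)|: 0.9036, 0.6185, 0.6185.
spectral radius ρ = 0.9036; 0.9036 < 1: convergent.

yes, ρ = 0.9036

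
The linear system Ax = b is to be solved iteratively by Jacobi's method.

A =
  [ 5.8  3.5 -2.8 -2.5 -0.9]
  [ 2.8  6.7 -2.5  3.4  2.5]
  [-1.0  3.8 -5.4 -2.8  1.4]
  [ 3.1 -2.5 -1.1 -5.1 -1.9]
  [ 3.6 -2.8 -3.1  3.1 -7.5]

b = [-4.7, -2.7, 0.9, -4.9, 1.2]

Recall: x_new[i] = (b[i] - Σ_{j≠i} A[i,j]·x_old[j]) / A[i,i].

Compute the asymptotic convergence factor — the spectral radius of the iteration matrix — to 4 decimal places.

1.1475

Write A = D+L+U with D = diag(5.8, 6.7, -5.4, -5.1, -7.5).
Jacobi T = -D⁻¹(L+U): T[0,1] = -(3.5)/(5.8) = -0.6034; T[0,0] = 0.
  T[0,:] = [+0.0000 -0.6034 +0.4828 +0.4310 +0.1552]
  T[1,:] = [-0.4179 +0.0000 +0.3731 -0.5075 -0.3731]
  T[2,:] = [-0.1852 +0.7037 +0.0000 -0.5185 +0.2593]
  T[3,:] = [+0.6078 -0.4902 -0.2157 +0.0000 -0.3725]
  T[4,:] = [+0.4800 -0.3733 -0.4133 +0.4133 +0.0000]
|roots of det(T-λI)|: 1.1475, 0.6271, 0.6271, 0.1959, 0.1959.
ρ(T) = max|λ| = 1.1475; 1.1475 > 1, so it fails to converge.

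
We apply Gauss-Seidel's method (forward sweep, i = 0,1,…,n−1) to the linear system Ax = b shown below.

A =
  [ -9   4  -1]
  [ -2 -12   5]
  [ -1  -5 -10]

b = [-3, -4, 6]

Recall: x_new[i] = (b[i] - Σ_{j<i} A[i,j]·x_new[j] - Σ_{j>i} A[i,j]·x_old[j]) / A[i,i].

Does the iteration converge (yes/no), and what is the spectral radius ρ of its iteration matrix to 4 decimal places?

Let D = diag(-9, -12, -10); L, U the strict triangles.
T_GS = -(D+L)⁻¹U: row 0 first, T[0,2] = -(-1)/(-9) = -0.1111; later rows by forward substitution.
  T[0,:] = [+0.0000, +0.4444, -0.1111]
  T[1,:] = [+0.0000, -0.0741, +0.4352]
  T[2,:] = [+0.0000, -0.0074, -0.2065]
|roots of det(T-λI)|: 0.1743, 0.1062, 0.0000.
ρ = 0.1743; 0.1743 < 1: convergent.

yes, ρ = 0.1743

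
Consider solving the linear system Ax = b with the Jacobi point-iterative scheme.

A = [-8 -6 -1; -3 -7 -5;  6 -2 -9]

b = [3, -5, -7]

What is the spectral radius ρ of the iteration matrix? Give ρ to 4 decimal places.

0.8867

Split A = D + L + U, D = diag(-8, -7, -9).
Jacobi: T = -D⁻¹(L+U), T[0,1] = -(-6)/(-8) = -0.7500; T[0,0] = 0.
  T[0,:] = [+0.0000, -0.7500, -0.1250]
  T[1,:] = [-0.4286, +0.0000, -0.7143]
  T[2,:] = [+0.6667, -0.2222, +0.0000]
|roots of det(T-λI)|: 0.8867, 0.6240, 0.6240.
spectral radius ρ = 0.8867; 0.8867 < 1: convergent.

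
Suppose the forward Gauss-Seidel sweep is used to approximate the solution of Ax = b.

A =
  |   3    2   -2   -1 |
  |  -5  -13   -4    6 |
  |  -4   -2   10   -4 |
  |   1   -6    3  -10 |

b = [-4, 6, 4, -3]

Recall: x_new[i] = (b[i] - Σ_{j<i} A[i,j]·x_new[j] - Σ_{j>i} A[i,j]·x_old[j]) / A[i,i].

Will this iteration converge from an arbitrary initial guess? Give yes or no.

A = D + L + U where D = diag(3, -13, 10, -10).
GS T = -(D+L)⁻¹U: row 0 first, T[0,1] = -(2)/(3) = -0.6667; later rows by forward substitution.
  T[0,:] = [+0.0000  -0.6667  +0.6667  +0.3333]
  T[1,:] = [+0.0000  +0.2564  -0.5641  +0.3333]
  T[2,:] = [+0.0000  -0.2154  +0.1538  +0.6000]
  T[3,:] = [+0.0000  -0.2851  +0.4513  +0.0133]
|roots of det(T-λI)|: 0.7667, 0.3084, 0.0347, 0.0000.
ρ = 0.7667; 0.7667 < 1, so it converges for any x₀.

yes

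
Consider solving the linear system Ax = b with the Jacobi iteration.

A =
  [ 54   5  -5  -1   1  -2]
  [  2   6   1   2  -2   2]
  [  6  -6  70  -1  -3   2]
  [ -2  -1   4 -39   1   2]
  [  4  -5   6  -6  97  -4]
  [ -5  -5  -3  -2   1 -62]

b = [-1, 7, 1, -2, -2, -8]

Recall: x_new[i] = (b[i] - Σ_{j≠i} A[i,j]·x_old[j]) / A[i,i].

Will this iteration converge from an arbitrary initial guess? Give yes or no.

yes

Write A = D+L+U with D = diag(54, 6, 70, -39, 97, -62).
T_J = -D⁻¹(L+U): T[0,3] = -(-1)/(54) = +0.0185; T[0,0] = 0.
  T[0,:] = [+0.0000 -0.0926 +0.0926 +0.0185 -0.0185 +0.0370]
  T[1,:] = [-0.3333 +0.0000 -0.1667 -0.3333 +0.3333 -0.3333]
  T[2,:] = [-0.0857 +0.0857 +0.0000 +0.0143 +0.0429 -0.0286]
  T[3,:] = [-0.0513 -0.0256 +0.1026 +0.0000 +0.0256 +0.0513]
  T[4,:] = [-0.0412 +0.0515 -0.0619 +0.0619 +0.0000 +0.0412]
  T[5,:] = [-0.0806 -0.0806 -0.0484 -0.0323 +0.0161 +0.0000]
|λ(T)| sorted: 0.3075, 0.1517, 0.1517, 0.0750, 0.0502, 0.0386.
ρ(T) = max|λ| = 0.3075; 0.3075 < 1: convergent.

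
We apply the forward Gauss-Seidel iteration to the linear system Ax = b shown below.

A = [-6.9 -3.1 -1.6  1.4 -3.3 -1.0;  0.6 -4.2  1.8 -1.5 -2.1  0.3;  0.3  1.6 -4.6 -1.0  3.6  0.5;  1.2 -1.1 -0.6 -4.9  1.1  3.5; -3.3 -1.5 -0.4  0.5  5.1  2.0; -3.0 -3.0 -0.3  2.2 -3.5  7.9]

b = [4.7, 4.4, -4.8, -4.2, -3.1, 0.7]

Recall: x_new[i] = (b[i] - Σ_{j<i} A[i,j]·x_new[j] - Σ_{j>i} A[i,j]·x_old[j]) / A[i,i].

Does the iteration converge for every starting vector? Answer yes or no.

A = D + L + U where D = diag(-6.9, -4.2, -4.6, -4.9, 5.1, 7.9).
Gauss-Seidel: T = -(D+L)⁻¹U, row 0 first, T[0,2] = -(-1.6)/(-6.9) = -0.2319; later rows by forward substitution.
  T[0,:] = [+0.0000, -0.4493, -0.2319, +0.2029, -0.4783, -0.1449]
  T[1,:] = [+0.0000, -0.0642, +0.3954, -0.3282, -0.5683, +0.0507]
  T[2,:] = [+0.0000, -0.0516, +0.1224, -0.3183, +0.5537, +0.1169]
  T[3,:] = [+0.0000, -0.0893, -0.1606, +0.1623, +0.1671, +0.6531]
  T[4,:] = [+0.0000, -0.3049, -0.0084, -0.0061, -0.4496, -0.5259]
  T[5,:] = [+0.0000, -0.3071, +0.1078, -0.1076, -0.6221, -0.4462]
|eigenvalues of T|: 1.1617, 0.3567, 0.1957, 0.1957, 0.0882, 0.0000.
ρ = 1.1617; 1.1617 > 1 ⇒ diverges.

no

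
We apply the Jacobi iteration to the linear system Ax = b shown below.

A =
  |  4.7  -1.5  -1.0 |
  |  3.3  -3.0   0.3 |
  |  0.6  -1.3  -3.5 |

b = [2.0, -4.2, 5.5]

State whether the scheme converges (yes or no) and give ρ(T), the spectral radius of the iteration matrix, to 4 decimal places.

Diagonal D = diag(4.7, -3, -3.5); L, U strict lower/upper.
Jacobi: T = -D⁻¹(L+U), T[2,1] = -(-1.3)/(-3.5) = -0.3714; T[2,2] = 0.
  T[0,:] = [+0.0000  +0.3191  +0.2128]
  T[1,:] = [+1.1000  +0.0000  +0.1000]
  T[2,:] = [+0.1714  -0.3714  +0.0000]
eigenvalue magnitudes: 0.6851, 0.3448, 0.3448.
ρ = 0.6851; 0.6851 < 1: convergent.

yes, ρ = 0.6851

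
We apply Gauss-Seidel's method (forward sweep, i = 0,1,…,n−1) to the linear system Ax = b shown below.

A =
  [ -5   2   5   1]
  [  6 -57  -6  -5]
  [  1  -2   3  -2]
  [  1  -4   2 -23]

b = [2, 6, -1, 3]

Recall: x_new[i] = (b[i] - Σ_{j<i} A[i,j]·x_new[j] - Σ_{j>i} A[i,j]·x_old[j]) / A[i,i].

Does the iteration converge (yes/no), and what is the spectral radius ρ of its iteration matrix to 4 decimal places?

yes, ρ = 0.3519

Diagonal D = diag(-5, -57, 3, -23); L, U strict lower/upper.
Gauss-Seidel: T = -(D+L)⁻¹U, row 0 first, T[0,1] = -(2)/(-5) = +0.4000; later rows by forward substitution.
  T[0,:] = [+0.0000  +0.4000  +1.0000  +0.2000]
  T[1,:] = [+0.0000  +0.0421  +0.0000  -0.0667]
  T[2,:] = [+0.0000  -0.1053  -0.3333  +0.5556]
  T[3,:] = [+0.0000  +0.0009  +0.0145  +0.0686]
eigenvalue magnitudes: 0.3519, 0.0912, 0.0380, 0.0000.
spectral radius ρ = 0.3519; 0.3519 < 1: convergent.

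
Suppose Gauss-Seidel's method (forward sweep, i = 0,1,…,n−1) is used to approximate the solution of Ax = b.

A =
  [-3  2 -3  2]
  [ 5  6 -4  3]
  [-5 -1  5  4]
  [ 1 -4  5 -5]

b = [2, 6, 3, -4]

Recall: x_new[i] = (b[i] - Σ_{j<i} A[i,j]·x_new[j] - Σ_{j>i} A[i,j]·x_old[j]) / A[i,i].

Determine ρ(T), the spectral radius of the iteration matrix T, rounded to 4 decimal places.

Split A = D + L + U, D = diag(-3, 6, 5, -5).
Gauss-Seidel: T = -(D+L)⁻¹U, row 0 first, T[0,3] = -(2)/(-3) = +0.6667; later rows by forward substitution.
  T[0,:] = [+0.0000  +0.6667  -1.0000  +0.6667]
  T[1,:] = [+0.0000  -0.5556  +1.5000  -1.0556]
  T[2,:] = [+0.0000  +0.5556  -0.7000  -0.3444]
  T[3,:] = [+0.0000  +1.1333  -2.1000  +0.6333]
|eigenvalues of T|: 1.2700, 0.5450, 0.1027, 0.0000.
ρ = 1.2700; 1.2700 > 1 ⇒ diverges.

1.2700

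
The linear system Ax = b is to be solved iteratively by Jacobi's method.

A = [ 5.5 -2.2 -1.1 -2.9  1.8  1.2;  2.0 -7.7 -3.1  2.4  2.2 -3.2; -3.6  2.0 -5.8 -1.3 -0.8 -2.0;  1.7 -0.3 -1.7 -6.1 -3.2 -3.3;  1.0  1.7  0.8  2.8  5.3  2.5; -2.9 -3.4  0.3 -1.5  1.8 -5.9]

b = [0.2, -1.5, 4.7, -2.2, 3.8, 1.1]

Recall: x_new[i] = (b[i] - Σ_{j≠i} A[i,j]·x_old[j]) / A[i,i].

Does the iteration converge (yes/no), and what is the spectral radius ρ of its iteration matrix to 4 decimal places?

Let D = diag(5.5, -7.7, -5.8, -6.1, 5.3, -5.9); L, U the strict triangles.
T_J = -D⁻¹(L+U): T[0,1] = -(-2.2)/(5.5) = +0.4000; T[0,0] = 0.
  T[0,:] = [+0.0000 +0.4000 +0.2000 +0.5273 -0.3273 -0.2182]
  T[1,:] = [+0.2597 +0.0000 -0.4026 +0.3117 +0.2857 -0.4156]
  T[2,:] = [-0.6207 +0.3448 +0.0000 -0.2241 -0.1379 -0.3448]
  T[3,:] = [+0.2787 -0.0492 -0.2787 +0.0000 -0.5246 -0.5410]
  T[4,:] = [-0.1887 -0.3208 -0.1509 -0.5283 +0.0000 -0.4717]
  T[5,:] = [-0.4915 -0.5763 +0.0508 -0.2542 +0.3051 +0.0000]
|eigenvalues of T|: 1.1531, 0.7146, 0.7146, 0.5079, 0.5079, 0.2561.
spectral radius ρ = 1.1531; 1.1531 > 1 ⇒ diverges.

no, ρ = 1.1531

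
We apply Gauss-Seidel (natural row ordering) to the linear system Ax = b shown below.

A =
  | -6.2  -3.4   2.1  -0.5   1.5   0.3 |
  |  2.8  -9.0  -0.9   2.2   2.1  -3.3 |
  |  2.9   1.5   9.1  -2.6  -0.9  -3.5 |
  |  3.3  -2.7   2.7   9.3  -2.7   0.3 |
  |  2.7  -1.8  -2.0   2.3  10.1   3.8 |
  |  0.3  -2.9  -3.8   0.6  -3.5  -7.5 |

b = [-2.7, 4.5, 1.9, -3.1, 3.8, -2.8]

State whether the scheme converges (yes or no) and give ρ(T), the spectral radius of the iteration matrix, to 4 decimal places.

yes, ρ = 0.5426

Write A = D+L+U with D = diag(-6.2, -9, 9.1, 9.3, 10.1, -7.5).
T_GS = -(D+L)⁻¹U: row 0 first, T[0,3] = -(-0.5)/(-6.2) = -0.0806; later rows by forward substitution.
  T[0,:] = [+0.0000, -0.5484, +0.3387, -0.0806, +0.2419, +0.0484]
  T[1,:] = [+0.0000, -0.1706, +0.0054, +0.2194, +0.3086, -0.3516]
  T[2,:] = [+0.0000, +0.2029, -0.1088, +0.2753, -0.0291, +0.4272]
  T[3,:] = [+0.0000, +0.0862, -0.0870, +0.0124, +0.3025, -0.2755]
  T[4,:] = [+0.0000, +0.1367, -0.0913, +0.1123, -0.0843, -0.3045]
  T[5,:] = [+0.0000, -0.1157, +0.1023, -0.2789, -0.0314, +0.0415]
|eigenvalues of T|: 0.5426, 0.4449, 0.2461, 0.2461, 0.0047, 0.0000.
spectral radius ρ = 0.5426; 0.5426 < 1, so it converges for any x₀.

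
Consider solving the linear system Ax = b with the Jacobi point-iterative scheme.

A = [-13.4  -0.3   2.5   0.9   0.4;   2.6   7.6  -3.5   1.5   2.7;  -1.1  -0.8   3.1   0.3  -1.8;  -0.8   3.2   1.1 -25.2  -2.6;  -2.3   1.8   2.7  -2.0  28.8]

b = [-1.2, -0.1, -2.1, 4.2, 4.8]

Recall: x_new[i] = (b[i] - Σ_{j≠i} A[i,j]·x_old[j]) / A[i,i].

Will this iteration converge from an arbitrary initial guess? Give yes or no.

Write A = D+L+U with D = diag(-13.4, 7.6, 3.1, -25.2, 28.8).
Jacobi: T = -D⁻¹(L+U), T[0,2] = -(2.5)/(-13.4) = +0.1866; T[0,0] = 0.
  T[0,:] = [+0.0000  -0.0224  +0.1866  +0.0672  +0.0299]
  T[1,:] = [-0.3421  +0.0000  +0.4605  -0.1974  -0.3553]
  T[2,:] = [+0.3548  +0.2581  +0.0000  -0.0968  +0.5806]
  T[3,:] = [-0.0317  +0.1270  +0.0437  +0.0000  -0.1032]
  T[4,:] = [+0.0799  -0.0625  -0.0938  +0.0694  +0.0000]
|eigenvalues of T|: 0.4591, 0.2805, 0.2281, 0.2281, 0.0644.
ρ = 0.4591; 0.4591 < 1 ⇒ converges.

yes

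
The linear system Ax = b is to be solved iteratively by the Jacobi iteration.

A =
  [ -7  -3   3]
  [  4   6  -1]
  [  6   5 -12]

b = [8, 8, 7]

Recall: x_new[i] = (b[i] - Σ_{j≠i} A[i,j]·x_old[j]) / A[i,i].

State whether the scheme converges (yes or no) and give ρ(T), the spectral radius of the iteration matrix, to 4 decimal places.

A = D + L + U where D = diag(-7, 6, -12).
Jacobi T = -D⁻¹(L+U): T[2,0] = -(6)/(-12) = +0.5000; T[2,2] = 0.
  T[0,:] = [+0.0000 -0.4286 +0.4286]
  T[1,:] = [-0.6667 +0.0000 +0.1667]
  T[2,:] = [+0.5000 +0.4167 +0.0000]
|eigenvalues of T|: 0.8651, 0.5230, 0.3421.
ρ = 0.8651; 0.8651 < 1: convergent.

yes, ρ = 0.8651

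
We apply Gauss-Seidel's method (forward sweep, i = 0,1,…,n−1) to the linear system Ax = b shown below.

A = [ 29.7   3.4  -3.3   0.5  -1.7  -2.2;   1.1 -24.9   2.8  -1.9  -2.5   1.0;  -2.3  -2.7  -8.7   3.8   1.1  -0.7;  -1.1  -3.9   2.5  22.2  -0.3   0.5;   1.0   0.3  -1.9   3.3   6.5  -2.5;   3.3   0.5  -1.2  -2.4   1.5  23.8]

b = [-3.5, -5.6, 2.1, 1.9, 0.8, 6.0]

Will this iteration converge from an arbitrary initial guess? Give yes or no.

yes

Let D = diag(29.7, -24.9, -8.7, 22.2, 6.5, 23.8); L, U the strict triangles.
Gauss-Seidel: T = -(D+L)⁻¹U, row 0 first, T[0,5] = -(-2.2)/(29.7) = +0.0741; later rows by forward substitution.
  T[0,:] = [+0.0000 -0.1145 +0.1111 -0.0168 +0.0572 +0.0741]
  T[1,:] = [+0.0000 -0.0051 +0.1174 -0.0770 -0.0979 +0.0434]
  T[2,:] = [+0.0000 +0.0318 -0.0658 +0.4651 +0.1417 -0.1135]
  T[3,:] = [+0.0000 -0.0101 +0.0335 -0.0668 -0.0168 +0.0016]
  T[4,:] = [+0.0000 +0.0323 -0.0588 +0.1760 +0.0457 +0.3372]
  T[5,:] = [+0.0000 +0.0145 -0.0141 +0.0096 -0.0033 -0.0380]
|λ(T)| sorted: 0.1934, 0.0952, 0.0952, 0.0681, 0.0340, 0.0000.
ρ = 0.1934; 0.1934 < 1, so it converges for any x₀.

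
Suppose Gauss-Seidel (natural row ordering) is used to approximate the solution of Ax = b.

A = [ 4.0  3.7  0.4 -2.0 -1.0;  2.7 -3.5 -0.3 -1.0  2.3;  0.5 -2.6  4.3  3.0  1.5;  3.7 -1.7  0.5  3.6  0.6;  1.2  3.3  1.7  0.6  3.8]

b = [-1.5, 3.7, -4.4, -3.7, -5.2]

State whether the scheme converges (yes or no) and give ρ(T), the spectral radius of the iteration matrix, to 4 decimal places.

no, ρ = 1.6999

A = D + L + U where D = diag(4, -3.5, 4.3, 3.6, 3.8).
T_GS = -(D+L)⁻¹U: row 0 first, T[0,3] = -(-2)/(4) = +0.5000; later rows by forward substitution.
  T[0,:] = [+0.0000, -0.9250, -0.1000, +0.5000, +0.2500]
  T[1,:] = [+0.0000, -0.7136, -0.1629, +0.1000, +0.8500]
  T[2,:] = [+0.0000, -0.3239, -0.0868, -0.6953, +0.1360]
  T[3,:] = [+0.0000, +0.6587, +0.0379, -0.3701, -0.0411]
  T[4,:] = [+0.0000, +0.9527, +0.2059, +0.1248, -0.8715]
eigenvalue magnitudes: 1.6999, 0.5714, 0.2155, 0.0139, 0.0000.
ρ(T) = max|λ| = 1.6999; 1.6999 > 1 ⇒ diverges.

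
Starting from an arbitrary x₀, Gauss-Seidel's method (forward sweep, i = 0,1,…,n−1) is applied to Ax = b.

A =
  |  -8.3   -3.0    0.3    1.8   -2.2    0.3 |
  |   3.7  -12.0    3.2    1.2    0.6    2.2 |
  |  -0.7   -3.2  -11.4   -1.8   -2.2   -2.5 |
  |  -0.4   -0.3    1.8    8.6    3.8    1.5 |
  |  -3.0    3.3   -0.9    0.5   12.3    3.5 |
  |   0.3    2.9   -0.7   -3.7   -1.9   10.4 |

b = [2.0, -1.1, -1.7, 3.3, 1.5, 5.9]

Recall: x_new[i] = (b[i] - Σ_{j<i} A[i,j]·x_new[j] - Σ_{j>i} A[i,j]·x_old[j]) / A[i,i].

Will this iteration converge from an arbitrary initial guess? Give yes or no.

Let D = diag(-8.3, -12, -11.4, 8.6, 12.3, 10.4); L, U the strict triangles.
GS T = -(D+L)⁻¹U: row 0 first, T[0,1] = -(-3)/(-8.3) = -0.3614; later rows by forward substitution.
  T[0,:] = [+0.0000 -0.3614 +0.0361 +0.2169 -0.2651 +0.0361]
  T[1,:] = [+0.0000 -0.1114 +0.2778 +0.1669 -0.0317 +0.1945]
  T[2,:] = [+0.0000 +0.0535 -0.0802 -0.2181 -0.1678 -0.2761]
  T[3,:] = [+0.0000 -0.0319 +0.0282 +0.0615 -0.4202 -0.1082]
  T[4,:] = [+0.0000 -0.0530 -0.0727 -0.0103 -0.0513 -0.3437]
  T[5,:] = [+0.0000 +0.0241 -0.0872 -0.0475 -0.1537 -0.1751]
eigenvalue magnitudes: 0.5036, 0.1482, 0.1482, 0.0707, 0.0707, 0.0000.
ρ(T) = max|λ| = 0.5036; 0.5036 < 1 ⇒ converges.

yes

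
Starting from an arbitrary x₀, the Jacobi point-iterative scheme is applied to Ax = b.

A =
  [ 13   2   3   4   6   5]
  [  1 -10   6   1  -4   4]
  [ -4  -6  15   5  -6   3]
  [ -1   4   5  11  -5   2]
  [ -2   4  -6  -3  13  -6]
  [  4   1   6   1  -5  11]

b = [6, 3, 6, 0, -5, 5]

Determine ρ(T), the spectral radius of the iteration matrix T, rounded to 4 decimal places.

Let D = diag(13, -10, 15, 11, 13, 11); L, U the strict triangles.
T_J = -D⁻¹(L+U): T[5,0] = -(4)/(11) = -0.3636; T[5,5] = 0.
  T[0,:] = [+0.0000 -0.1538 -0.2308 -0.3077 -0.4615 -0.3846]
  T[1,:] = [+0.1000 +0.0000 +0.6000 +0.1000 -0.4000 +0.4000]
  T[2,:] = [+0.2667 +0.4000 +0.0000 -0.3333 +0.4000 -0.2000]
  T[3,:] = [+0.0909 -0.3636 -0.4545 +0.0000 +0.4545 -0.1818]
  T[4,:] = [+0.1538 -0.3077 +0.4615 +0.2308 +0.0000 +0.4615]
  T[5,:] = [-0.3636 -0.0909 -0.5455 -0.0909 +0.4545 +0.0000]
|eigenvalues of T|: 1.2261, 0.7018, 0.4487, 0.2675, 0.2675, 0.0859.
ρ(T) = max|λ| = 1.2261; 1.2261 > 1 ⇒ diverges.

1.2261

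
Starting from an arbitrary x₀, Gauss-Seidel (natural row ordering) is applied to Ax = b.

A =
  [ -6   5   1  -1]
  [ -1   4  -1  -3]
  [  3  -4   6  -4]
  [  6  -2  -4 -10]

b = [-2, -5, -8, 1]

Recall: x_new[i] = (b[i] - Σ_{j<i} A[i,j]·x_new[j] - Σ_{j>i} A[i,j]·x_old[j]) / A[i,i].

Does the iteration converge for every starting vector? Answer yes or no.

yes

Write A = D+L+U with D = diag(-6, 4, 6, -10).
T_GS = -(D+L)⁻¹U: row 0 first, T[0,1] = -(5)/(-6) = +0.8333; later rows by forward substitution.
  T[0,:] = [+0.0000 +0.8333 +0.1667 -0.1667]
  T[1,:] = [+0.0000 +0.2083 +0.2917 +0.7083]
  T[2,:] = [+0.0000 -0.2778 +0.1111 +1.2222]
  T[3,:] = [+0.0000 +0.5694 -0.0028 -0.7306]
|roots of det(T-λI)|: 0.8973, 0.6329, 0.1467, 0.0000.
ρ(T) = max|λ| = 0.8973; 0.8973 < 1: convergent.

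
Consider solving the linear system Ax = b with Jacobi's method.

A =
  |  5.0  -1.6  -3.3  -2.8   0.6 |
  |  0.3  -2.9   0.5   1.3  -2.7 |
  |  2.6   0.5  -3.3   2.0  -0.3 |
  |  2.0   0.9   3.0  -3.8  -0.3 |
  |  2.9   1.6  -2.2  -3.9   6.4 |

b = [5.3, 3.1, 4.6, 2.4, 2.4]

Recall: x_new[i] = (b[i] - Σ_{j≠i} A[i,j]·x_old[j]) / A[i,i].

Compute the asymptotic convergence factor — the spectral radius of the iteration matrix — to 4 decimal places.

A = D + L + U where D = diag(5, -2.9, -3.3, -3.8, 6.4).
Jacobi: T = -D⁻¹(L+U), T[0,3] = -(-2.8)/(5) = +0.5600; T[0,0] = 0.
  T[0,:] = [+0.0000, +0.3200, +0.6600, +0.5600, -0.1200]
  T[1,:] = [+0.1034, +0.0000, +0.1724, +0.4483, -0.9310]
  T[2,:] = [+0.7879, +0.1515, +0.0000, +0.6061, -0.0909]
  T[3,:] = [+0.5263, +0.2368, +0.7895, +0.0000, -0.0789]
  T[4,:] = [-0.4531, -0.2500, +0.3438, +0.6094, +0.0000]
moduli |λ_i(T)| = 1.3508, 0.7869, 0.6215, 0.6215, 0.5848.
ρ = 1.3508; 1.3508 > 1, so it fails to converge.

1.3508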